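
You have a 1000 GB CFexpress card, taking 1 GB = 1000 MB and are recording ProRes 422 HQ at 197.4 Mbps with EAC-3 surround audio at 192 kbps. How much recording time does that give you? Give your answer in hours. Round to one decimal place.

Audio: 192 kbps = 0.192 Mbps.
Total bitrate: 197.4 + 0.192 = 197.592 Mbps.
Capacity: 1000 GB = 8,000,000 Mb.
Recording time: 8,000,000 / 197.592 = 40,487 s ≈ 11.2 hours.

11.2 hours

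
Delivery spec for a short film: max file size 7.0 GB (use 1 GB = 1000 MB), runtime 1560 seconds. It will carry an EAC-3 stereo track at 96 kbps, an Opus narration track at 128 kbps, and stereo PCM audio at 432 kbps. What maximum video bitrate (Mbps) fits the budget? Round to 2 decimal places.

35.24 Mbps

Budget: 7.0 GB = 56000.0 Mb.
Total bitrate budget: 56000.0 Mb / 1560 s = 35.897 Mbps.
Audio total: 96 + 128 + 432 = 656 kbps = 0.656 Mbps.
Video: 35.897 − 0.656 = 35.241 Mbps.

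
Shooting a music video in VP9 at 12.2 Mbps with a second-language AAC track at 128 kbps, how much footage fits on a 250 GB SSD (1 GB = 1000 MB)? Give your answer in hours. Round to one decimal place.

Audio: 128 kbps = 0.128 Mbps.
Total bitrate: 12.2 + 0.128 = 12.328 Mbps.
Capacity: 250 GB = 2,000,000 Mb.
Recording time: 2,000,000 / 12.328 = 162,232 s ≈ 45.1 hours.

45.1 hours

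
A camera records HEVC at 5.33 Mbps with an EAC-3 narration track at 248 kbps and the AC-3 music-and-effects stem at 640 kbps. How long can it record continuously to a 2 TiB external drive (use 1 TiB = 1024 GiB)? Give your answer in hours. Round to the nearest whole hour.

786 hours

Audio total: 248 + 640 = 888 kbps = 0.888 Mbps.
Total bitrate: 5.33 + 0.888 = 6.218 Mbps.
Capacity: 2 TiB = 17,592,186 Mb.
Recording time: 17,592,186 / 6.218 = 2,829,235 s ≈ 786 hours.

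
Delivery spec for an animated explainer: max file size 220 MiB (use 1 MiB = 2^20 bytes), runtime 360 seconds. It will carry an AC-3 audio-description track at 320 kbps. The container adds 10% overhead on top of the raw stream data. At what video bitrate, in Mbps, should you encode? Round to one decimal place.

Budget: 220 MiB = 1845.5 Mb.
Stream payload after overhead: 1845.5 / 1.10 = 1677.7 Mb.
Total bitrate budget: 1677.7 Mb / 360 s = 4.660 Mbps.
Audio: 320 kbps = 0.320 Mbps.
Video: 4.660 − 0.320 = 4.340 Mbps.

4.3 Mbps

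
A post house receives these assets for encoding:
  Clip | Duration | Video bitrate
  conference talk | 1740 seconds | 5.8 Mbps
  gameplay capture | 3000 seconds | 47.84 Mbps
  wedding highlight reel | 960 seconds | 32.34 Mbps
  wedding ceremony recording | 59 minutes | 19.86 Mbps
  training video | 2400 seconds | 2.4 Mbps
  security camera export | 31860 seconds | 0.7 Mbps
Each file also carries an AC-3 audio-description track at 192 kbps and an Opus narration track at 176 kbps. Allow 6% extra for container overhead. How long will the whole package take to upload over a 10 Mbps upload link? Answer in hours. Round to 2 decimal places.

8.80 hours

Audio total: 192 + 176 = 368 kbps = 0.368 Mbps.
conference talk: 6.168 Mbps × 1740 s × 1.06 = 11376.3 Mb
gameplay capture: 48.208 Mbps × 3000 s × 1.06 = 153301.4 Mb
wedding highlight reel: 32.708 Mbps × 960 s × 1.06 = 33283.7 Mb
wedding ceremony recording: 20.228 Mbps × 3540 s × 1.06 = 75903.5 Mb
training video: 2.768 Mbps × 2400 s × 1.06 = 7041.8 Mb
security camera export: 1.068 Mbps × 31860 s × 1.06 = 36068.1 Mb
Total: 316974.8 Mb = 39621.8 MB.
At 10 Mbps: 316974.8 / 10 = 31697 s ≈ 8.8 hours.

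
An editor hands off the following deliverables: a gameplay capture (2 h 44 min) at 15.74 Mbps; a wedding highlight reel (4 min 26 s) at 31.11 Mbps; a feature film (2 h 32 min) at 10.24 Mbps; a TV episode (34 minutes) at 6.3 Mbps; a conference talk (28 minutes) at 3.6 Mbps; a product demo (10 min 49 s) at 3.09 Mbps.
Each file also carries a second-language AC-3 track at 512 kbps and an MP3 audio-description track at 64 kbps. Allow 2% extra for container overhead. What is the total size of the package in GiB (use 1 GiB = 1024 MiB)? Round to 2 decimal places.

34.56 GiB

Audio total: 512 + 64 = 576 kbps = 0.576 Mbps.
gameplay capture: 16.316 Mbps × 9840 s × 1.02 = 163760.4 Mb
wedding highlight reel: 31.686 Mbps × 266 s × 1.02 = 8597.0 Mb
feature film: 10.816 Mbps × 9120 s × 1.02 = 100614.8 Mb
TV episode: 6.876 Mbps × 2040 s × 1.02 = 14307.6 Mb
conference talk: 4.176 Mbps × 1680 s × 1.02 = 7156.0 Mb
product demo: 3.666 Mbps × 649 s × 1.02 = 2426.8 Mb
Total: 296862.6 Mb = 37107.8 MB.
= 34.56 GiB.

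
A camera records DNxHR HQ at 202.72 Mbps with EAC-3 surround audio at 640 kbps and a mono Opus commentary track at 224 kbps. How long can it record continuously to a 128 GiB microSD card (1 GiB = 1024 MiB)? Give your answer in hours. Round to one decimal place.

Audio total: 640 + 224 = 864 kbps = 0.864 Mbps.
Total bitrate: 202.72 + 0.864 = 203.584 Mbps.
Capacity: 128 GiB = 1,099,512 Mb.
Recording time: 1,099,512 / 203.584 = 5,401 s ≈ 1.50 hours.

1.5 hours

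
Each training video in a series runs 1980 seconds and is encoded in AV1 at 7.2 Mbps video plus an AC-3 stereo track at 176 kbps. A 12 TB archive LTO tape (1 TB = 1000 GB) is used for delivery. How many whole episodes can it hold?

Audio: 176 kbps = 0.176 Mbps.
Total bitrate: 7.376 Mbps.
Per item: 7.376 Mbps × 1980 s = 14,604 Mb = 1,826 MB.
Capacity: 12 TB = 96,000,000 Mb; 6573.33 items → 6573 complete.

6573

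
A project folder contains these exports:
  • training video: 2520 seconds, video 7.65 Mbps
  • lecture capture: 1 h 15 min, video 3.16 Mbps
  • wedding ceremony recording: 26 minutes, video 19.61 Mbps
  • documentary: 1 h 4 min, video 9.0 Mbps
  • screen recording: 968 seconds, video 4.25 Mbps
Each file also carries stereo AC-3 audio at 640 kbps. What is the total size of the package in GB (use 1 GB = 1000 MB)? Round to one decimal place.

13.9 GB

Audio: 640 kbps = 0.640 Mbps.
training video: 8.290 Mbps × 2520 s = 20890.8 Mb
lecture capture: 3.800 Mbps × 4500 s = 17100.0 Mb
wedding ceremony recording: 20.250 Mbps × 1560 s = 31590.0 Mb
documentary: 9.640 Mbps × 3840 s = 37017.6 Mb
screen recording: 4.890 Mbps × 968 s = 4733.5 Mb
Total: 111331.9 Mb = 13916.5 MB.
= 13.92 GB.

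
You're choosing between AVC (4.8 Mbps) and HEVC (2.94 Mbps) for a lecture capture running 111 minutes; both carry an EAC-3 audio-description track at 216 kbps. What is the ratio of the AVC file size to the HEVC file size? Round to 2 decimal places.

1.59

111 min = 6660 s
Audio: 216 kbps = 0.216 Mbps.
AVC: 5.016 Mbps × 6660 s = 33406.6 Mb = 3.889 GiB.
HEVC: 3.156 Mbps × 6660 s = 21019.0 Mb = 2.447 GiB.
Ratio: 3.889 / 2.447 = 1.589.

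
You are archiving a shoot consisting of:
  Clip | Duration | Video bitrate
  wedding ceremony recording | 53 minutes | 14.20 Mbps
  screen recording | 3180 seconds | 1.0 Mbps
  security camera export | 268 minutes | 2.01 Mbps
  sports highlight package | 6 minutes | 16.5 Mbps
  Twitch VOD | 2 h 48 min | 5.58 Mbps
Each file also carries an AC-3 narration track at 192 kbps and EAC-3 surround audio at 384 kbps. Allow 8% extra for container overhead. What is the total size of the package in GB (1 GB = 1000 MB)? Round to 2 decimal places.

Audio total: 192 + 384 = 576 kbps = 0.576 Mbps.
wedding ceremony recording: 14.776 Mbps × 3180 s × 1.08 = 50746.7 Mb
screen recording: 1.576 Mbps × 3180 s × 1.08 = 5412.6 Mb
security camera export: 2.586 Mbps × 16080 s × 1.08 = 44909.5 Mb
sports highlight package: 17.076 Mbps × 360 s × 1.08 = 6639.1 Mb
Twitch VOD: 6.156 Mbps × 10080 s × 1.08 = 67016.7 Mb
Total: 174724.6 Mb = 21840.6 MB.
= 21.84 GB.

21.84 GB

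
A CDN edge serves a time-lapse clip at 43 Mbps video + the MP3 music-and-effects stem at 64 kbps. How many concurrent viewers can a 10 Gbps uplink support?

232

Audio: 64 kbps = 0.064 Mbps.
Per-viewer media rate: 43.064 Mbps.
10 Gbps = 10,000 Mbps; 10,000 / 43.064 = 232.21 → 232 viewers.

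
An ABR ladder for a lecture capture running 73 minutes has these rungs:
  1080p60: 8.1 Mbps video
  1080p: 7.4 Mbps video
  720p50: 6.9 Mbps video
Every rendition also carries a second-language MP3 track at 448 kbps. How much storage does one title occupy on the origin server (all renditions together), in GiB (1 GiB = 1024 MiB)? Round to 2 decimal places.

12.11 GiB

73 min = 4380 s
Audio: 448 kbps = 0.448 Mbps.
Sum of rendition bitrates: (8.1+0.448) + (7.4+0.448) + (6.9+0.448) = 23.744 Mbps.
× 4380 s = 103,999 Mb = 13,000 MB = 12.11 GiB.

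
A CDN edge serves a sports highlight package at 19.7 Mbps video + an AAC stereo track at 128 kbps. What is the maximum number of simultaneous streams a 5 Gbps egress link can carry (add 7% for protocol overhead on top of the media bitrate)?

Audio: 128 kbps = 0.128 Mbps.
Per-viewer media rate: 19.828 Mbps.
On the wire with 7% overhead: 21.216 Mbps.
5 Gbps = 5,000 Mbps; 5,000 / 21.216 = 235.67 → 235 viewers.

235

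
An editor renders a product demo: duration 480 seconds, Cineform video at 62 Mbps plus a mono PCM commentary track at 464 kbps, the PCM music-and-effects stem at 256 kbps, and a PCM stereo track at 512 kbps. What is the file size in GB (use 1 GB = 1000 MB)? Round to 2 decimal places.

Audio total: 464 + 256 + 512 = 1232 kbps = 1.232 Mbps.
Total bitrate: 62 + 1.232 = 63.232 Mbps.
Stream data: 63.232 Mbps × 480 s = 30351.4 Mb.
30,351 Mb ÷ 8 = 3,794 MB → 3.794 GB.

3.79 GB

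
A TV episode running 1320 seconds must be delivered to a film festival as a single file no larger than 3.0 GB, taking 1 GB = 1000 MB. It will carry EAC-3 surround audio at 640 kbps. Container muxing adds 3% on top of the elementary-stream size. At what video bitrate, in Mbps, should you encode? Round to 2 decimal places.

Budget: 3.0 GB = 24000.0 Mb.
Stream payload after overhead: 24000.0 / 1.03 = 23301.0 Mb.
Total bitrate budget: 23301.0 Mb / 1320 s = 17.652 Mbps.
Audio: 640 kbps = 0.640 Mbps.
Video: 17.652 − 0.640 = 17.012 Mbps.

17.01 Mbps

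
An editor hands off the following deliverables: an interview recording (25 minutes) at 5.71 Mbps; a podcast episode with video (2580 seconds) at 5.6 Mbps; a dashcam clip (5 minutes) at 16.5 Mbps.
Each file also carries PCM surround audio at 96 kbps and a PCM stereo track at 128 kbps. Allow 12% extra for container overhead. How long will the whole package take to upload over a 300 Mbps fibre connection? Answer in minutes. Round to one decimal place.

1.8 minutes

Audio total: 96 + 128 = 224 kbps = 0.224 Mbps.
interview recording: 5.934 Mbps × 1500 s × 1.12 = 9969.1 Mb
podcast episode with video: 5.824 Mbps × 2580 s × 1.12 = 16829.0 Mb
dashcam clip: 16.724 Mbps × 300 s × 1.12 = 5619.3 Mb
Total: 32417.4 Mb = 4052.2 MB.
At 300 Mbps: 32417.4 / 300 = 108 s ≈ 1.8 minutes.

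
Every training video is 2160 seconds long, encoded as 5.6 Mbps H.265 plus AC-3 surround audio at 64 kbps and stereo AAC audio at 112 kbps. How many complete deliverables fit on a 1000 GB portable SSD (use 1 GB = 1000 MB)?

641

Audio total: 64 + 112 = 176 kbps = 0.176 Mbps.
Total bitrate: 5.776 Mbps.
Per item: 5.776 Mbps × 2160 s = 12,476 Mb = 1,560 MB.
Capacity: 1000 GB = 8,000,000 Mb; 641.22 items → 641 complete.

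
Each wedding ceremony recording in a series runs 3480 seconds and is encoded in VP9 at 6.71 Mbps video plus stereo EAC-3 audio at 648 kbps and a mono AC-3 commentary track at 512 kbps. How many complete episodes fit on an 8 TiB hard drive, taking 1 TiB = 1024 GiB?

2569

Audio total: 648 + 512 = 1160 kbps = 1.160 Mbps.
Total bitrate: 7.870 Mbps.
Per item: 7.870 Mbps × 3480 s = 27,388 Mb = 3,423 MB.
Capacity: 8 TiB = 70,368,744 Mb; 2569.37 items → 2569 complete.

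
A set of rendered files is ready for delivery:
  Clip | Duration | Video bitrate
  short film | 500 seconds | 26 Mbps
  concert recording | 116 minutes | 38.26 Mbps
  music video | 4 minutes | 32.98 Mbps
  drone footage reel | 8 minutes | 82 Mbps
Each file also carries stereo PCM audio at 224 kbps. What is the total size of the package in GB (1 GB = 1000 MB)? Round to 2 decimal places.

41.05 GB

Audio: 224 kbps = 0.224 Mbps.
short film: 26.224 Mbps × 500 s = 13112.0 Mb
concert recording: 38.484 Mbps × 6960 s = 267848.6 Mb
music video: 33.204 Mbps × 240 s = 7969.0 Mb
drone footage reel: 82.224 Mbps × 480 s = 39467.5 Mb
Total: 328397.1 Mb = 41049.6 MB.
= 41.05 GB.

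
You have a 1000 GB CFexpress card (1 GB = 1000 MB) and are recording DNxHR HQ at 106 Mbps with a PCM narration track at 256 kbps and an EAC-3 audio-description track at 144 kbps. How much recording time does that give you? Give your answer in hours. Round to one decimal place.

Audio total: 256 + 144 = 400 kbps = 0.400 Mbps.
Total bitrate: 106 + 0.400 = 106.400 Mbps.
Capacity: 1000 GB = 8,000,000 Mb.
Recording time: 8,000,000 / 106.400 = 75,188 s ≈ 20.9 hours.

20.9 hours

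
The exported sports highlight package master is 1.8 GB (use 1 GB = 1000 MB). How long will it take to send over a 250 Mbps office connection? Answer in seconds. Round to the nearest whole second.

58 seconds

File: 1.8 GB = 14400.0 Mb.
At 250 Mbps: 14400.0 / 250 = 57.6 s ≈ 57.6 seconds.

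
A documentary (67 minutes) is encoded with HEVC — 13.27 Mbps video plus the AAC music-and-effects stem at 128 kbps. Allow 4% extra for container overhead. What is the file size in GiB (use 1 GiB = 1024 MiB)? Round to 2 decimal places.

6.52 GiB

67 min = 4020 s
Audio: 128 kbps = 0.128 Mbps.
Total bitrate: 13.27 + 0.128 = 13.398 Mbps.
Stream data: 13.398 Mbps × 4020 s = 53860.0 Mb.
With 4% container overhead: ×1.04.
56,014 Mb = 7,001,794,800 bytes ÷ 1,073,741,824 = 6.521 GiB.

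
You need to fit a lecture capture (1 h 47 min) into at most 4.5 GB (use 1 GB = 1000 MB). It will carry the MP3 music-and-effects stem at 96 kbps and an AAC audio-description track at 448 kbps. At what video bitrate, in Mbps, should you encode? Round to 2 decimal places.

Budget: 4.5 GB = 36000.0 Mb.
1 h 47 min = 107 min = 6420 s
Total bitrate budget: 36000.0 Mb / 6420 s = 5.607 Mbps.
Audio total: 96 + 448 = 544 kbps = 0.544 Mbps.
Video: 5.607 − 0.544 = 5.063 Mbps.

5.06 Mbps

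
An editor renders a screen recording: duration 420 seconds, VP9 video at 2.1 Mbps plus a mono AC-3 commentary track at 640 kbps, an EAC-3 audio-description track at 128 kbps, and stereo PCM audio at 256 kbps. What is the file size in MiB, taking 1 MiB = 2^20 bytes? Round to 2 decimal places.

156.41 MiB

Audio total: 640 + 128 + 256 = 1024 kbps = 1.024 Mbps.
Total bitrate: 2.1 + 1.024 = 3.124 Mbps.
Stream data: 3.124 Mbps × 420 s = 1312.1 Mb.
1,312 Mb = 164,010,000 bytes ÷ 1,048,576 = 156.4 MiB.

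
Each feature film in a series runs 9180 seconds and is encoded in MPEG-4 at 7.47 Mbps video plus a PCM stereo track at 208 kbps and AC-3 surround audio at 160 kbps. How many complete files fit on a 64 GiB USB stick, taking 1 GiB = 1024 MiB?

7

Audio total: 208 + 160 = 368 kbps = 0.368 Mbps.
Total bitrate: 7.838 Mbps.
Per item: 7.838 Mbps × 9180 s = 71,953 Mb = 8,994 MB.
Capacity: 64 GiB = 549,756 Mb; 7.64 items → 7 complete.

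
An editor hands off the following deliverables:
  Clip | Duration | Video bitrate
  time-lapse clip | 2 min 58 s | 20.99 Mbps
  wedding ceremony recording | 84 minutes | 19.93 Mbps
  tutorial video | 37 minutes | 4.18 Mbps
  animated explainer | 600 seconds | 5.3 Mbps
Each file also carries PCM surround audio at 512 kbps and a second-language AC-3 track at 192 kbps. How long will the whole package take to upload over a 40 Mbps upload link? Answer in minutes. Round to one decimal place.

51.0 minutes

Audio total: 512 + 192 = 704 kbps = 0.704 Mbps.
time-lapse clip: 21.694 Mbps × 178 s = 3861.5 Mb
wedding ceremony recording: 20.634 Mbps × 5040 s = 103995.4 Mb
tutorial video: 4.884 Mbps × 2220 s = 10842.5 Mb
animated explainer: 6.004 Mbps × 600 s = 3602.4 Mb
Total: 122301.8 Mb = 15287.7 MB.
At 40 Mbps: 122301.8 / 40 = 3058 s ≈ 51 minutes.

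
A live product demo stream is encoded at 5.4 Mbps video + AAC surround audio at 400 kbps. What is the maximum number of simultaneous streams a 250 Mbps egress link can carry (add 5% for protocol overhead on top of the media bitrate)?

41

Audio: 400 kbps = 0.400 Mbps.
Per-viewer media rate: 5.800 Mbps.
On the wire with 5% overhead: 6.090 Mbps.
250 Mbps = 250.0 Mbps; 250.0 / 6.090 = 41.05 → 41 viewers.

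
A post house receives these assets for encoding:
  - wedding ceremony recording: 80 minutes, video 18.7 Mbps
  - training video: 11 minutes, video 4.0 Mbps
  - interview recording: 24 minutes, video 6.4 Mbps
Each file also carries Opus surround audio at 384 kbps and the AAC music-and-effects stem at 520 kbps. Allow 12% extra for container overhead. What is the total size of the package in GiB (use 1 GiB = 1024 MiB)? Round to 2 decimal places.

Audio total: 384 + 520 = 904 kbps = 0.904 Mbps.
wedding ceremony recording: 19.604 Mbps × 4800 s × 1.12 = 105391.1 Mb
training video: 4.904 Mbps × 660 s × 1.12 = 3625.0 Mb
interview recording: 7.304 Mbps × 1440 s × 1.12 = 11779.9 Mb
Total: 120796.0 Mb = 15099.5 MB.
= 14.06 GiB.

14.06 GiB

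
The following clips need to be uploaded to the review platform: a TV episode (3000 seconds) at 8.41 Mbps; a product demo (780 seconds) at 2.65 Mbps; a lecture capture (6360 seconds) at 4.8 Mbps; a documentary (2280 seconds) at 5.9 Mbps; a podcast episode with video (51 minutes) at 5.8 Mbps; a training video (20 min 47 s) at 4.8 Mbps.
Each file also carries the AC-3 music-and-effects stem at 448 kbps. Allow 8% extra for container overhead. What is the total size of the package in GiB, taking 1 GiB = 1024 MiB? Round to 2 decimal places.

12.89 GiB

Audio: 448 kbps = 0.448 Mbps.
TV episode: 8.858 Mbps × 3000 s × 1.08 = 28699.9 Mb
product demo: 3.098 Mbps × 780 s × 1.08 = 2609.8 Mb
lecture capture: 5.248 Mbps × 6360 s × 1.08 = 36047.5 Mb
documentary: 6.348 Mbps × 2280 s × 1.08 = 15631.3 Mb
podcast episode with video: 6.248 Mbps × 3060 s × 1.08 = 20648.4 Mb
training video: 5.248 Mbps × 1247 s × 1.08 = 7067.8 Mb
Total: 110704.6 Mb = 13838.1 MB.
= 12.89 GiB.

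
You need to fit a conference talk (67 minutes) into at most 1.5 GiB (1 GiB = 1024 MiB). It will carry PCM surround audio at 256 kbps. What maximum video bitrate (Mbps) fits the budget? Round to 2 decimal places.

2.95 Mbps

Budget: 1.5 GiB = 12884.9 Mb.
67 min = 4020 s
Total bitrate budget: 12884.9 Mb / 4020 s = 3.205 Mbps.
Audio: 256 kbps = 0.256 Mbps.
Video: 3.205 − 0.256 = 2.949 Mbps.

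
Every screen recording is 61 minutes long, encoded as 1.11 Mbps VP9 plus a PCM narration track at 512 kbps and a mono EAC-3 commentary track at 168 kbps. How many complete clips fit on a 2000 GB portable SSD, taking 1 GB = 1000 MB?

2442

61 min = 3660 s
Audio total: 512 + 168 = 680 kbps = 0.680 Mbps.
Total bitrate: 1.790 Mbps.
Per item: 1.790 Mbps × 3660 s = 6,551 Mb = 818.9 MB.
Capacity: 2000 GB = 16,000,000 Mb; 2442.23 items → 2442 complete.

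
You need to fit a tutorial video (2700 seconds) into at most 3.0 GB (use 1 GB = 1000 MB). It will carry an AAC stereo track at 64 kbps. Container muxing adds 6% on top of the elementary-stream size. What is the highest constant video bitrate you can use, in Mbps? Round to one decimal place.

8.3 Mbps

Budget: 3.0 GB = 24000.0 Mb.
Stream payload after overhead: 24000.0 / 1.06 = 22641.5 Mb.
Total bitrate budget: 22641.5 Mb / 2700 s = 8.386 Mbps.
Audio: 64 kbps = 0.064 Mbps.
Video: 8.386 − 0.064 = 8.322 Mbps.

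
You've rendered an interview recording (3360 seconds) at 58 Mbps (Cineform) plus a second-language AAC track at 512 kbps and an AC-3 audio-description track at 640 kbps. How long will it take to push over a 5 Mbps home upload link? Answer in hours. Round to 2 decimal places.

11.04 hours

Audio total: 512 + 640 = 1152 kbps = 1.152 Mbps.
Total bitrate: 59.152 Mbps.
File: 59.152 Mbps × 3360 s = 198750.7 Mb.
At 5 Mbps: 198750.7 / 5 = 39750.1 s ≈ 11 hours.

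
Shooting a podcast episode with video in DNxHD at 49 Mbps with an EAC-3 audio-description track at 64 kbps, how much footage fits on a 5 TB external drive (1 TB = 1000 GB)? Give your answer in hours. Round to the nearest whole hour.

Audio: 64 kbps = 0.064 Mbps.
Total bitrate: 49 + 0.064 = 49.064 Mbps.
Capacity: 5 TB = 40,000,000 Mb.
Recording time: 40,000,000 / 49.064 = 815,262 s ≈ 226 hours.

226 hours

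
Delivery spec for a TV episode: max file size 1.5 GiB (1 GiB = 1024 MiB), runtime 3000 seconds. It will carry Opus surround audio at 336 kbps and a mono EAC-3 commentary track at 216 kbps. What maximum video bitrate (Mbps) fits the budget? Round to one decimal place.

Budget: 1.5 GiB = 12884.9 Mb.
Total bitrate budget: 12884.9 Mb / 3000 s = 4.295 Mbps.
Audio total: 336 + 216 = 552 kbps = 0.552 Mbps.
Video: 4.295 − 0.552 = 3.743 Mbps.

3.7 Mbps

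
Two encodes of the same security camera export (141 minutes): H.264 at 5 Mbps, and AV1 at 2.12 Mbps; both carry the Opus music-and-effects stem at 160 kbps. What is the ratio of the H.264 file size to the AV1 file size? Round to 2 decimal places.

141 min = 8460 s
Audio: 160 kbps = 0.160 Mbps.
H.264: 5.160 Mbps × 8460 s = 43653.6 Mb = 5.457 GB.
AV1: 2.280 Mbps × 8460 s = 19288.8 Mb = 2.411 GB.
Ratio: 5.457 / 2.411 = 2.263.

2.26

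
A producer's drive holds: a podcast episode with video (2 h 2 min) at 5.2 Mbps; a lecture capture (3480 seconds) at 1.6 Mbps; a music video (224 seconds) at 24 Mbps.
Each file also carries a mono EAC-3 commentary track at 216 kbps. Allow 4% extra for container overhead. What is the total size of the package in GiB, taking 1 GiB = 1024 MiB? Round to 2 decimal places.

Audio: 216 kbps = 0.216 Mbps.
podcast episode with video: 5.416 Mbps × 7320 s × 1.04 = 41230.9 Mb
lecture capture: 1.816 Mbps × 3480 s × 1.04 = 6572.5 Mb
music video: 24.216 Mbps × 224 s × 1.04 = 5641.4 Mb
Total: 53444.8 Mb = 6680.6 MB.
= 6.222 GiB.

6.22 GiB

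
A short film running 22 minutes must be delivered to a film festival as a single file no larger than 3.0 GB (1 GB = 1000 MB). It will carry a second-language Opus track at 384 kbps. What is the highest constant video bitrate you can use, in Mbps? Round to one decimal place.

17.8 Mbps

Budget: 3.0 GB = 24000.0 Mb.
22 min = 1320 s
Total bitrate budget: 24000.0 Mb / 1320 s = 18.182 Mbps.
Audio: 384 kbps = 0.384 Mbps.
Video: 18.182 − 0.384 = 17.798 Mbps.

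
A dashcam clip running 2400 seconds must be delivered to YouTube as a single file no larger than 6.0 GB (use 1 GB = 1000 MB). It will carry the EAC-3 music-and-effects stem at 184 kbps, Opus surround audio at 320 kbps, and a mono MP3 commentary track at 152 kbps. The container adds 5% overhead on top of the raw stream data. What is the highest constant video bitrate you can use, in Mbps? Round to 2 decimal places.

Budget: 6.0 GB = 48000.0 Mb.
Stream payload after overhead: 48000.0 / 1.05 = 45714.3 Mb.
Total bitrate budget: 45714.3 Mb / 2400 s = 19.048 Mbps.
Audio total: 184 + 320 + 152 = 656 kbps = 0.656 Mbps.
Video: 19.048 − 0.656 = 18.392 Mbps.

18.39 Mbps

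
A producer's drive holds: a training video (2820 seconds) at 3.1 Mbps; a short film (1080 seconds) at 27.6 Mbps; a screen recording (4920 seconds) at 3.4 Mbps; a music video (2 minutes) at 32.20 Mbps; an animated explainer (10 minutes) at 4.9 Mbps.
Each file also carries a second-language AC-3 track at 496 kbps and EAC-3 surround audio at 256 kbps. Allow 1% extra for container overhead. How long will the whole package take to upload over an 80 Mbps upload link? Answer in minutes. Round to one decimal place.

14.6 minutes

Audio total: 496 + 256 = 752 kbps = 0.752 Mbps.
training video: 3.852 Mbps × 2820 s × 1.01 = 10971.3 Mb
short film: 28.352 Mbps × 1080 s × 1.01 = 30926.4 Mb
screen recording: 4.152 Mbps × 4920 s × 1.01 = 20632.1 Mb
music video: 32.952 Mbps × 120 s × 1.01 = 3993.8 Mb
animated explainer: 5.652 Mbps × 600 s × 1.01 = 3425.1 Mb
Total: 69948.6 Mb = 8743.6 MB.
At 80 Mbps: 69948.6 / 80 = 874 s ≈ 14.6 minutes.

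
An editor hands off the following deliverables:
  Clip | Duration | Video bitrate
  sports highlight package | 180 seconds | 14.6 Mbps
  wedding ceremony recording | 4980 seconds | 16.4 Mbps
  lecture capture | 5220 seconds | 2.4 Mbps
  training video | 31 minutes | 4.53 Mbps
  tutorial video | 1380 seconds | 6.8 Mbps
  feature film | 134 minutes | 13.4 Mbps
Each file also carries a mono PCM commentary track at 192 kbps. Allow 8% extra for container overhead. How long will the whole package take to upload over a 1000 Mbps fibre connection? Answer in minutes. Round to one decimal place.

4.1 minutes

Audio: 192 kbps = 0.192 Mbps.
sports highlight package: 14.792 Mbps × 180 s × 1.08 = 2875.6 Mb
wedding ceremony recording: 16.592 Mbps × 4980 s × 1.08 = 89238.4 Mb
lecture capture: 2.592 Mbps × 5220 s × 1.08 = 14612.7 Mb
training video: 4.722 Mbps × 1860 s × 1.08 = 9485.6 Mb
tutorial video: 6.992 Mbps × 1380 s × 1.08 = 10420.9 Mb
feature film: 13.592 Mbps × 8040 s × 1.08 = 118022.1 Mb
Total: 244655.1 Mb = 30581.9 MB.
At 1000 Mbps: 244655.1 / 1000 = 245 s ≈ 4.08 minutes.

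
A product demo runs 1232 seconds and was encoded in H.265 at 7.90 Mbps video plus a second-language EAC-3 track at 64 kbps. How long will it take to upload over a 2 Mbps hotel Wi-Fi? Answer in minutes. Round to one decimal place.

Audio: 64 kbps = 0.064 Mbps.
Total bitrate: 7.964 Mbps.
File: 7.964 Mbps × 1232 s = 9811.6 Mb.
At 2 Mbps: 9811.6 / 2 = 4905.8 s ≈ 81.8 minutes.

81.8 minutes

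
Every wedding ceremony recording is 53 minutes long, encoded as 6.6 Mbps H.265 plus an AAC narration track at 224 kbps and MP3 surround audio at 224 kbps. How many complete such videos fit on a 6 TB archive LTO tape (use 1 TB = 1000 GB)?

53 min = 3180 s
Audio total: 224 + 224 = 448 kbps = 0.448 Mbps.
Total bitrate: 7.048 Mbps.
Per item: 7.048 Mbps × 3180 s = 22,413 Mb = 2,802 MB.
Capacity: 6 TB = 48,000,000 Mb; 2141.65 items → 2141 complete.

2141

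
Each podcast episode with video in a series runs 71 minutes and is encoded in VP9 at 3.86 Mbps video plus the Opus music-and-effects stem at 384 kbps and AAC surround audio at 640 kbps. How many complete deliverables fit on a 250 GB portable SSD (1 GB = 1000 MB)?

96

71 min = 4260 s
Audio total: 384 + 640 = 1024 kbps = 1.024 Mbps.
Total bitrate: 4.884 Mbps.
Per item: 4.884 Mbps × 4260 s = 20,806 Mb = 2,601 MB.
Capacity: 250 GB = 2,000,000 Mb; 96.13 items → 96 complete.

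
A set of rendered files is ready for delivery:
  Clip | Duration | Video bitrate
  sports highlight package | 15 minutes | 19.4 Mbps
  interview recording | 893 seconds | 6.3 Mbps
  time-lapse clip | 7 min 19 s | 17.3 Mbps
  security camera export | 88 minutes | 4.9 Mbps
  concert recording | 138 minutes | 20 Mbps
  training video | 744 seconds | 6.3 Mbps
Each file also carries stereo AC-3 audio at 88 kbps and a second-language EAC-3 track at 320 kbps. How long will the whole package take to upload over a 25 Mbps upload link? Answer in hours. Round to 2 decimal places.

Audio total: 88 + 320 = 408 kbps = 0.408 Mbps.
sports highlight package: 19.808 Mbps × 900 s = 17827.2 Mb
interview recording: 6.708 Mbps × 893 s = 5990.2 Mb
time-lapse clip: 17.708 Mbps × 439 s = 7773.8 Mb
security camera export: 5.308 Mbps × 5280 s = 28026.2 Mb
concert recording: 20.408 Mbps × 8280 s = 168978.2 Mb
training video: 6.708 Mbps × 744 s = 4990.8 Mb
Total: 233586.5 Mb = 29198.3 MB.
At 25 Mbps: 233586.5 / 25 = 9343 s ≈ 2.6 hours.

2.60 hours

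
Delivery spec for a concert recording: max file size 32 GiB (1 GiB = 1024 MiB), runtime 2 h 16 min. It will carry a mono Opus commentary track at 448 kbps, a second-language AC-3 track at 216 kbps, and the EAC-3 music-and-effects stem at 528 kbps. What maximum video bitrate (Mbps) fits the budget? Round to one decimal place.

Budget: 32 GiB = 274877.9 Mb.
2 h 16 min = 136 min = 8160 s
Total bitrate budget: 274877.9 Mb / 8160 s = 33.686 Mbps.
Audio total: 448 + 216 + 528 = 1192 kbps = 1.192 Mbps.
Video: 33.686 − 1.192 = 32.494 Mbps.

32.5 Mbps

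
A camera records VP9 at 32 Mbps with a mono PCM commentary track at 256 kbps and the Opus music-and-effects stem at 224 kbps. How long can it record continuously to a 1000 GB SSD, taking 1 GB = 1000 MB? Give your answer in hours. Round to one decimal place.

Audio total: 256 + 224 = 480 kbps = 0.480 Mbps.
Total bitrate: 32 + 0.480 = 32.480 Mbps.
Capacity: 1000 GB = 8,000,000 Mb.
Recording time: 8,000,000 / 32.480 = 246,305 s ≈ 68.4 hours.

68.4 hours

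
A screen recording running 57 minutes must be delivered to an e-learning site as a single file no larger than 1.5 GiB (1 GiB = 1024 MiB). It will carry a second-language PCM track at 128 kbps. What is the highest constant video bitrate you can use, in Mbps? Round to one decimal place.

3.6 Mbps

Budget: 1.5 GiB = 12884.9 Mb.
57 min = 3420 s
Total bitrate budget: 12884.9 Mb / 3420 s = 3.768 Mbps.
Audio: 128 kbps = 0.128 Mbps.
Video: 3.768 − 0.128 = 3.640 Mbps.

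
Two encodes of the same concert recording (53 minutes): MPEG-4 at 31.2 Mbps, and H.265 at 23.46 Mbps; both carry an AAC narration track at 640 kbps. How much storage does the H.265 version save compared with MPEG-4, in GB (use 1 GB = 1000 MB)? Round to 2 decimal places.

3.08 GB

53 min = 3180 s
Audio: 640 kbps = 0.640 Mbps.
MPEG-4: 31.840 Mbps × 3180 s = 101251.2 Mb = 12.656 GB.
H.265: 24.100 Mbps × 3180 s = 76638.0 Mb = 9.580 GB.
Saving: 12.656 − 9.580 = 3.077 GB.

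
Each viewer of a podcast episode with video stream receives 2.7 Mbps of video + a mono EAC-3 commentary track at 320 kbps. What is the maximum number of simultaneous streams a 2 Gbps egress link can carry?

662

Audio: 320 kbps = 0.320 Mbps.
Per-viewer media rate: 3.020 Mbps.
2 Gbps = 2,000 Mbps; 2,000 / 3.020 = 662.25 → 662 viewers.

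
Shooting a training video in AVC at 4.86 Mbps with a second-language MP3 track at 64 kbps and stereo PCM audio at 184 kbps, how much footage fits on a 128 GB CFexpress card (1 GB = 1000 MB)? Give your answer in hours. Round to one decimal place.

Audio total: 64 + 184 = 248 kbps = 0.248 Mbps.
Total bitrate: 4.86 + 0.248 = 5.108 Mbps.
Capacity: 128 GB = 1,024,000 Mb.
Recording time: 1,024,000 / 5.108 = 200,470 s ≈ 55.7 hours.

55.7 hours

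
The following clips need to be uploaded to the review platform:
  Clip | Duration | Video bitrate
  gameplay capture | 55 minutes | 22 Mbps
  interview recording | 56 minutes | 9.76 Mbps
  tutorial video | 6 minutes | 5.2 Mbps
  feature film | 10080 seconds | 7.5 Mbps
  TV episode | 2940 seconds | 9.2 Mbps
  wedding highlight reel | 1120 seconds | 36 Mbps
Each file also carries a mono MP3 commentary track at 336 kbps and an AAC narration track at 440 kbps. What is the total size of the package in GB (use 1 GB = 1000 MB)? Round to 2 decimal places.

Audio total: 336 + 440 = 776 kbps = 0.776 Mbps.
gameplay capture: 22.776 Mbps × 3300 s = 75160.8 Mb
interview recording: 10.536 Mbps × 3360 s = 35401.0 Mb
tutorial video: 5.976 Mbps × 360 s = 2151.4 Mb
feature film: 8.276 Mbps × 10080 s = 83422.1 Mb
TV episode: 9.976 Mbps × 2940 s = 29329.4 Mb
wedding highlight reel: 36.776 Mbps × 1120 s = 41189.1 Mb
Total: 266653.8 Mb = 33331.7 MB.
= 33.33 GB.

33.33 GB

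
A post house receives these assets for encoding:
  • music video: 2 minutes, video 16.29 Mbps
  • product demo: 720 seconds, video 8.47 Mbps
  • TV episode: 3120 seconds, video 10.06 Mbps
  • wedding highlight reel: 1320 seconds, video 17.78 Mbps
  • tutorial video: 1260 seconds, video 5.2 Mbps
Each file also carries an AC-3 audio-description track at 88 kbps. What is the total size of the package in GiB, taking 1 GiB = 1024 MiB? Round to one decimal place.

Audio: 88 kbps = 0.088 Mbps.
music video: 16.378 Mbps × 120 s = 1965.4 Mb
product demo: 8.558 Mbps × 720 s = 6161.8 Mb
TV episode: 10.148 Mbps × 3120 s = 31661.8 Mb
wedding highlight reel: 17.868 Mbps × 1320 s = 23585.8 Mb
tutorial video: 5.288 Mbps × 1260 s = 6662.9 Mb
Total: 70037.5 Mb = 8754.7 MB.
= 8.153 GiB.

8.2 GiB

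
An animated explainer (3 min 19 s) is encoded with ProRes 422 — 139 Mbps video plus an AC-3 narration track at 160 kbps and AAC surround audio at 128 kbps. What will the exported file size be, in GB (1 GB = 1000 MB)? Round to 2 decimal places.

3.46 GB

3 min 19 s = 199 s
Audio total: 160 + 128 = 288 kbps = 0.288 Mbps.
Total bitrate: 139 + 0.288 = 139.288 Mbps.
Stream data: 139.288 Mbps × 199 s = 27718.3 Mb.
27,718 Mb ÷ 8 = 3,465 MB → 3.465 GB.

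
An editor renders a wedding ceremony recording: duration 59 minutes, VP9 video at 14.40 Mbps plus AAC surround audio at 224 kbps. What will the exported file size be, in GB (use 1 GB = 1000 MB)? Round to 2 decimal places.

59 min = 3540 s
Audio: 224 kbps = 0.224 Mbps.
Total bitrate: 14.40 + 0.224 = 14.624 Mbps.
Stream data: 14.624 Mbps × 3540 s = 51769.0 Mb.
51,769 Mb ÷ 8 = 6,471 MB → 6.471 GB.

6.47 GB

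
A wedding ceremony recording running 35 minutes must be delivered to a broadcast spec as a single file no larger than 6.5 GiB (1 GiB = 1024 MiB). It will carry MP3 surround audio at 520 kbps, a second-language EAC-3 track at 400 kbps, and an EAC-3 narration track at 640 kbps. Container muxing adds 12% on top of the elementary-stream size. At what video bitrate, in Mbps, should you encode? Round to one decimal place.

22.2 Mbps

Budget: 6.5 GiB = 55834.6 Mb.
Stream payload after overhead: 55834.6 / 1.12 = 49852.3 Mb.
35 min = 2100 s
Total bitrate budget: 49852.3 Mb / 2100 s = 23.739 Mbps.
Audio total: 520 + 400 + 640 = 1560 kbps = 1.560 Mbps.
Video: 23.739 − 1.560 = 22.179 Mbps.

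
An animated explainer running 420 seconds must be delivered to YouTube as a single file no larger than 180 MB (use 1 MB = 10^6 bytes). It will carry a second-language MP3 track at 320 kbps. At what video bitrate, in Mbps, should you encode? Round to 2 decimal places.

3.11 Mbps

Budget: 180 MB = 1440.0 Mb.
Total bitrate budget: 1440.0 Mb / 420 s = 3.429 Mbps.
Audio: 320 kbps = 0.320 Mbps.
Video: 3.429 − 0.320 = 3.109 Mbps.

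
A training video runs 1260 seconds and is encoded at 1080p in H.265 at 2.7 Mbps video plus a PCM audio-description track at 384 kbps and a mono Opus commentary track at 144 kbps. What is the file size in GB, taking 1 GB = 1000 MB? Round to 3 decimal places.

Audio total: 384 + 144 = 528 kbps = 0.528 Mbps.
Total bitrate: 2.7 + 0.528 = 3.228 Mbps.
Stream data: 3.228 Mbps × 1260 s = 4067.3 Mb.
4,067 Mb ÷ 8 = 508.4 MB → 0.5084 GB.

0.508 GB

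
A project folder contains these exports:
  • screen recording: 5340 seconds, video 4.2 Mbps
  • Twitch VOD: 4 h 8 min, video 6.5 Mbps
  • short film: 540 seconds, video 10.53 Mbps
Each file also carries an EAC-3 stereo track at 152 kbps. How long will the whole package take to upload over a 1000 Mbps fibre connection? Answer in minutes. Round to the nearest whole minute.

2 minutes

Audio: 152 kbps = 0.152 Mbps.
screen recording: 4.352 Mbps × 5340 s = 23239.7 Mb
Twitch VOD: 6.652 Mbps × 14880 s = 98981.8 Mb
short film: 10.682 Mbps × 540 s = 5768.3 Mb
Total: 127989.7 Mb = 15998.7 MB.
At 1000 Mbps: 127989.7 / 1000 = 128 s ≈ 2.13 minutes.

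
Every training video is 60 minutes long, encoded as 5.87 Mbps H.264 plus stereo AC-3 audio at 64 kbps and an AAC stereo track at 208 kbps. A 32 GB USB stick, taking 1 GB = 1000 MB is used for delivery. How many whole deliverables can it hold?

60 min = 3600 s
Audio total: 64 + 208 = 272 kbps = 0.272 Mbps.
Total bitrate: 6.142 Mbps.
Per item: 6.142 Mbps × 3600 s = 22,111 Mb = 2,764 MB.
Capacity: 32 GB = 256,000 Mb; 11.58 items → 11 complete.

11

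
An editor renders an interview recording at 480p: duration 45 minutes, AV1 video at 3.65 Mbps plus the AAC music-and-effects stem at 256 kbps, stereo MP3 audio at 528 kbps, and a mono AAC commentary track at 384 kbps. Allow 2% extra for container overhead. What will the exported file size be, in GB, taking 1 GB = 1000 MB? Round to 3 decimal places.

45 min = 2700 s
Audio total: 256 + 528 + 384 = 1168 kbps = 1.168 Mbps.
Total bitrate: 3.65 + 1.168 = 4.818 Mbps.
Stream data: 4.818 Mbps × 2700 s = 13008.6 Mb.
With 2% container overhead: ×1.02.
13,269 Mb ÷ 8 = 1,659 MB → 1.659 GB.

1.659 GB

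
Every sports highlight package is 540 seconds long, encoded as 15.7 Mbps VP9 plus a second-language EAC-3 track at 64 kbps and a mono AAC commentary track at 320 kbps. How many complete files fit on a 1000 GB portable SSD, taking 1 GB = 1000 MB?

Audio total: 64 + 320 = 384 kbps = 0.384 Mbps.
Total bitrate: 16.084 Mbps.
Per item: 16.084 Mbps × 540 s = 8,685 Mb = 1,086 MB.
Capacity: 1000 GB = 8,000,000 Mb; 921.09 items → 921 complete.

921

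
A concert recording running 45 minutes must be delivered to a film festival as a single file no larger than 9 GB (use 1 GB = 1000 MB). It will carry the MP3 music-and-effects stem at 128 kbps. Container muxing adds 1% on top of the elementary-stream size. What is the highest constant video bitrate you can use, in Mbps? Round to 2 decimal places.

26.27 Mbps

Budget: 9 GB = 72000.0 Mb.
Stream payload after overhead: 72000.0 / 1.01 = 71287.1 Mb.
45 min = 2700 s
Total bitrate budget: 71287.1 Mb / 2700 s = 26.403 Mbps.
Audio: 128 kbps = 0.128 Mbps.
Video: 26.403 − 0.128 = 26.275 Mbps.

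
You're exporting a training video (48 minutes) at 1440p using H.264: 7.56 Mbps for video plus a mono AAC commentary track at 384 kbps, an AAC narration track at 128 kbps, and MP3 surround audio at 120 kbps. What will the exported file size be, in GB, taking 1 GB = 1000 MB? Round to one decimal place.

48 min = 2880 s
Audio total: 384 + 128 + 120 = 632 kbps = 0.632 Mbps.
Total bitrate: 7.56 + 0.632 = 8.192 Mbps.
Stream data: 8.192 Mbps × 2880 s = 23593.0 Mb.
23,593 Mb ÷ 8 = 2,949 MB → 2.949 GB.

2.9 GB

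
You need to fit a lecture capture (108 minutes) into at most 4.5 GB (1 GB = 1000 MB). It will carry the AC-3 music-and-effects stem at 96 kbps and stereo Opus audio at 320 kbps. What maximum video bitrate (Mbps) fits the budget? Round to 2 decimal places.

5.14 Mbps

Budget: 4.5 GB = 36000.0 Mb.
108 min = 6480 s
Total bitrate budget: 36000.0 Mb / 6480 s = 5.556 Mbps.
Audio total: 96 + 320 = 416 kbps = 0.416 Mbps.
Video: 5.556 − 0.416 = 5.140 Mbps.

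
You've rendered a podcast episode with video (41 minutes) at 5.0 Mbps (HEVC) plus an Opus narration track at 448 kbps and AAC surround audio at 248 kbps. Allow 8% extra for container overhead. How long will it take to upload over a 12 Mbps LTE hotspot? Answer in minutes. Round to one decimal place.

21.0 minutes

41 min = 2460 s
Audio total: 448 + 248 = 696 kbps = 0.696 Mbps.
Total bitrate: 5.696 Mbps.
File: 5.696 Mbps × 2460 s = 14012.2 Mb.
With 8% container overhead: ×1.08. → 15133.1 Mb.
At 12 Mbps: 15133.1 / 12 = 1261.1 s ≈ 21 minutes.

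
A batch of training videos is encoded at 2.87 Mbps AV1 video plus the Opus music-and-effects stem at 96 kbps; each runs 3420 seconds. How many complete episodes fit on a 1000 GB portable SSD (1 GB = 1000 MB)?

788

Audio: 96 kbps = 0.096 Mbps.
Total bitrate: 2.966 Mbps.
Per item: 2.966 Mbps × 3420 s = 10,144 Mb = 1,268 MB.
Capacity: 1000 GB = 8,000,000 Mb; 788.67 items → 788 complete.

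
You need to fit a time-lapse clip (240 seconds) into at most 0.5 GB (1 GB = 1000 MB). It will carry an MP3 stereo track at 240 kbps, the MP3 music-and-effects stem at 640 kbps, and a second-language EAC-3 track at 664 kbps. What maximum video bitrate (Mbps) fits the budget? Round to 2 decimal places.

15.12 Mbps

Budget: 0.5 GB = 4000.0 Mb.
Total bitrate budget: 4000.0 Mb / 240 s = 16.667 Mbps.
Audio total: 240 + 640 + 664 = 1544 kbps = 1.544 Mbps.
Video: 16.667 − 1.544 = 15.123 Mbps.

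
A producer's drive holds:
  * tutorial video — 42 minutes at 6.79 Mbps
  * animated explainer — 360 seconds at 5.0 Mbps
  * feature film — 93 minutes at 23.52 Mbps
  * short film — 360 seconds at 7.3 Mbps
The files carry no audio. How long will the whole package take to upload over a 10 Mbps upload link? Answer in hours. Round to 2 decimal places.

tutorial video: 6.790 Mbps × 2520 s = 17110.8 Mb
animated explainer: 5.000 Mbps × 360 s = 1800.0 Mb
feature film: 23.520 Mbps × 5580 s = 131241.6 Mb
short film: 7.300 Mbps × 360 s = 2628.0 Mb
Total: 152780.4 Mb = 19097.5 MB.
At 10 Mbps: 152780.4 / 10 = 15278 s ≈ 4.24 hours.

4.24 hours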